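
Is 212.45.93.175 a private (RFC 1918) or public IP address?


RFC 1918 private ranges:
  10.0.0.0/8 (10.0.0.0 - 10.255.255.255)
  172.16.0.0/12 (172.16.0.0 - 172.31.255.255)
  192.168.0.0/16 (192.168.0.0 - 192.168.255.255)
Public (not in any RFC 1918 range)


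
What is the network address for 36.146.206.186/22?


IP:   00100100.10010010.11001110.10111010
Mask: 11111111.11111111.11111100.00000000
AND operation:
Net:  00100100.10010010.11001100.00000000
Network: 36.146.204.0/22


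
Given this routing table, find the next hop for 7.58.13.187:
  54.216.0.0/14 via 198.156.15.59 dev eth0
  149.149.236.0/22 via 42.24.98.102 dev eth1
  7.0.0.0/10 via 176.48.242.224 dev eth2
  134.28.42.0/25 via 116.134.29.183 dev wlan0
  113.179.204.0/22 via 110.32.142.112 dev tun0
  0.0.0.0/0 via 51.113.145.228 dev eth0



Longest prefix match for 7.58.13.187:
  /14 54.216.0.0: no
  /22 149.149.236.0: no
  /10 7.0.0.0: MATCH
  /25 134.28.42.0: no
  /22 113.179.204.0: no
  /0 0.0.0.0: MATCH
Selected: next-hop 176.48.242.224 via eth2 (matched /10)


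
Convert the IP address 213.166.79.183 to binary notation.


213 = 11010101
166 = 10100110
79 = 01001111
183 = 10110111
Binary: 11010101.10100110.01001111.10110111


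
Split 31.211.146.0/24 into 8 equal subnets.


New prefix = 24 + 3 = 27
Each subnet has 32 addresses
  31.211.146.0/27
  31.211.146.32/27
  31.211.146.64/27
  31.211.146.96/27
  31.211.146.128/27
  31.211.146.160/27
  31.211.146.192/27
  31.211.146.224/27
Subnets: 31.211.146.0/27, 31.211.146.32/27, 31.211.146.64/27, 31.211.146.96/27, 31.211.146.128/27, 31.211.146.160/27, 31.211.146.192/27, 31.211.146.224/27


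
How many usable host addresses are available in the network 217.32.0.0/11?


Host bits = 32 - 11 = 21
Total addresses = 2^21 = 2097152
Usable = total - 2 (network and broadcast)
Usable hosts: 2097150


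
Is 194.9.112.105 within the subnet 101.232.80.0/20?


Subnet network: 101.232.80.0
Test IP AND mask: 194.9.112.0
No, 194.9.112.105 is not in 101.232.80.0/20


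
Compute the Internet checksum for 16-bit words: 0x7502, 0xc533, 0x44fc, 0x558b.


Sum all words (with carry folding):
+ 0x7502 = 0x7502
+ 0xc533 = 0x3a36
+ 0x44fc = 0x7f32
+ 0x558b = 0xd4bd
One's complement: ~0xd4bd
Checksum = 0x2b42


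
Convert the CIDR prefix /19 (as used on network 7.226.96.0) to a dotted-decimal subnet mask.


/19 means 19 network bits, 13 host bits
Binary: 11111111111111111110000000000000
Mask: 255.255.224.0


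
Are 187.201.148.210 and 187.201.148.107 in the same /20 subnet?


Mask: 255.255.240.0
187.201.148.210 AND mask = 187.201.144.0
187.201.148.107 AND mask = 187.201.144.0
Yes, same subnet (187.201.144.0)


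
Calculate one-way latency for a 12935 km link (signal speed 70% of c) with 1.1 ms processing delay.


Speed = 0.7 * 3e5 km/s = 210000 km/s
Propagation delay = 12935 / 210000 = 0.0616 s = 61.5952 ms
Processing delay = 1.1 ms
Total one-way latency = 62.6952 ms


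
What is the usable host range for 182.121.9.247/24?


Network: 182.121.9.0
Broadcast: 182.121.9.255
First usable = network + 1
Last usable = broadcast - 1
Range: 182.121.9.1 to 182.121.9.254


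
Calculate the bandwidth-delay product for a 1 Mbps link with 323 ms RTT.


BDP = bandwidth * RTT
= 1 Mbps * 323 ms
= 1 * 1e6 * 323 / 1000 bits
= 323000 bits
= 40375 bytes
= 39.4287 KB
BDP = 323000 bits (40375 bytes)


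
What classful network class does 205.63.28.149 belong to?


First octet: 205
Binary: 11001101
110xxxxx -> Class C (192-223)
Class C, default mask 255.255.255.0 (/24)


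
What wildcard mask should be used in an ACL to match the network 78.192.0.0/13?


Subnet mask: 255.248.0.0
Wildcard = 255.255.255.255 - subnet mask
255 - 255 = 0
255 - 248 = 7
255 - 0 = 255
255 - 0 = 255
Wildcard: 0.7.255.255


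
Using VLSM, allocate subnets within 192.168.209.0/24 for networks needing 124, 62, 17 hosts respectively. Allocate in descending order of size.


124 hosts -> /25 (126 usable): 192.168.209.0/25
62 hosts -> /26 (62 usable): 192.168.209.128/26
17 hosts -> /27 (30 usable): 192.168.209.192/27
Allocation: 192.168.209.0/25 (124 hosts, 126 usable); 192.168.209.128/26 (62 hosts, 62 usable); 192.168.209.192/27 (17 hosts, 30 usable)


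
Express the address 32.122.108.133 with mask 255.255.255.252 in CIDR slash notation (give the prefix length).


Binary: 11111111.11111111.11111111.11111100
Count leading 1s
Prefix: /30


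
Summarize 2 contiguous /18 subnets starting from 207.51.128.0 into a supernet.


Original prefix: /18
Number of subnets: 2 = 2^1
New prefix = 18 - 1 = 17
Supernet: 207.51.128.0/17


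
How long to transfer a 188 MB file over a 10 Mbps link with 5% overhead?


Effective throughput = 10 * (1 - 5/100) = 9.5 Mbps
File size in Mb = 188 * 8 = 1504 Mb
Time = 1504 / 9.5
Time = 158.3158 seconds


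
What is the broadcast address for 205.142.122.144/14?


Network: 205.140.0.0/14
Host bits = 18
Set all host bits to 1:
Broadcast: 205.143.255.255


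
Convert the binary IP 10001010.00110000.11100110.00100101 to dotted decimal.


10001010 = 138
00110000 = 48
11100110 = 230
00100101 = 37
IP: 138.48.230.37


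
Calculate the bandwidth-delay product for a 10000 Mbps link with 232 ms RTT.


BDP = bandwidth * RTT
= 10000 Mbps * 232 ms
= 10000 * 1e6 * 232 / 1000 bits
= 2320000000 bits
= 290000000 bytes
= 283203.125 KB
BDP = 2320000000 bits (290000000 bytes)


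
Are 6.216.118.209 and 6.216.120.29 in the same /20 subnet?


Mask: 255.255.240.0
6.216.118.209 AND mask = 6.216.112.0
6.216.120.29 AND mask = 6.216.112.0
Yes, same subnet (6.216.112.0)


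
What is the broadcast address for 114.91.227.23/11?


Network: 114.64.0.0/11
Host bits = 21
Set all host bits to 1:
Broadcast: 114.95.255.255


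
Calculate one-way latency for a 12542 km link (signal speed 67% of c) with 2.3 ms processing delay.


Speed = 0.67 * 3e5 km/s = 201000 km/s
Propagation delay = 12542 / 201000 = 0.0624 s = 62.398 ms
Processing delay = 2.3 ms
Total one-way latency = 64.698 ms


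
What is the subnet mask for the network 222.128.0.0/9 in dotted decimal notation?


/9 means 9 network bits, 23 host bits
Binary: 11111111100000000000000000000000
Mask: 255.128.0.0


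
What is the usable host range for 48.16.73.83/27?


Network: 48.16.73.64
Broadcast: 48.16.73.95
First usable = network + 1
Last usable = broadcast - 1
Range: 48.16.73.65 to 48.16.73.94


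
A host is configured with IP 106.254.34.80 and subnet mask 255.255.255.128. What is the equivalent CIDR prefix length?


Binary: 11111111.11111111.11111111.10000000
Count leading 1s
Prefix: /25


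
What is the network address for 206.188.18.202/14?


IP:   11001110.10111100.00010010.11001010
Mask: 11111111.11111100.00000000.00000000
AND operation:
Net:  11001110.10111100.00000000.00000000
Network: 206.188.0.0/14


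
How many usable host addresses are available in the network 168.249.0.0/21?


Host bits = 32 - 21 = 11
Total addresses = 2^11 = 2048
Usable = total - 2 (network and broadcast)
Usable hosts: 2046


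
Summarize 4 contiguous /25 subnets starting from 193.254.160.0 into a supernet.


Original prefix: /25
Number of subnets: 4 = 2^2
New prefix = 25 - 2 = 23
Supernet: 193.254.160.0/23


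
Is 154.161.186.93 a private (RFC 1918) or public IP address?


RFC 1918 private ranges:
  10.0.0.0/8 (10.0.0.0 - 10.255.255.255)
  172.16.0.0/12 (172.16.0.0 - 172.31.255.255)
  192.168.0.0/16 (192.168.0.0 - 192.168.255.255)
Public (not in any RFC 1918 range)


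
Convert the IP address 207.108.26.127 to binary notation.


207 = 11001111
108 = 01101100
26 = 00011010
127 = 01111111
Binary: 11001111.01101100.00011010.01111111


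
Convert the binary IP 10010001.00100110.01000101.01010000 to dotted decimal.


10010001 = 145
00100110 = 38
01000101 = 69
01010000 = 80
IP: 145.38.69.80


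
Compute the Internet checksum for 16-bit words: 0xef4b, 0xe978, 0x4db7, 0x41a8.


Sum all words (with carry folding):
+ 0xef4b = 0xef4b
+ 0xe978 = 0xd8c4
+ 0x4db7 = 0x267c
+ 0x41a8 = 0x6824
One's complement: ~0x6824
Checksum = 0x97db


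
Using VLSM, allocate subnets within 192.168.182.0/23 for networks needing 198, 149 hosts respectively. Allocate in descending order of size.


198 hosts -> /24 (254 usable): 192.168.182.0/24
149 hosts -> /24 (254 usable): 192.168.183.0/24
Allocation: 192.168.182.0/24 (198 hosts, 254 usable); 192.168.183.0/24 (149 hosts, 254 usable)


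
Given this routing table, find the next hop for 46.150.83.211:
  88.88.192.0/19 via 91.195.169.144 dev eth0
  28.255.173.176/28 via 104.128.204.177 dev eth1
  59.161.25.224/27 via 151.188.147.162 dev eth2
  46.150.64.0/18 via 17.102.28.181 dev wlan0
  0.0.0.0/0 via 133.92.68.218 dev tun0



Longest prefix match for 46.150.83.211:
  /19 88.88.192.0: no
  /28 28.255.173.176: no
  /27 59.161.25.224: no
  /18 46.150.64.0: MATCH
  /0 0.0.0.0: MATCH
Selected: next-hop 17.102.28.181 via wlan0 (matched /18)


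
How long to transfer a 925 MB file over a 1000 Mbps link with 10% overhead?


Effective throughput = 1000 * (1 - 10/100) = 900 Mbps
File size in Mb = 925 * 8 = 7400 Mb
Time = 7400 / 900
Time = 8.2222 seconds


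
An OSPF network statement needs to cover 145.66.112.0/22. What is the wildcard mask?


Subnet mask: 255.255.252.0
Wildcard = 255.255.255.255 - subnet mask
255 - 255 = 0
255 - 255 = 0
255 - 252 = 3
255 - 0 = 255
Wildcard: 0.0.3.255


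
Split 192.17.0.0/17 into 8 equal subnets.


New prefix = 17 + 3 = 20
Each subnet has 4096 addresses
  192.17.0.0/20
  192.17.16.0/20
  192.17.32.0/20
  192.17.48.0/20
  192.17.64.0/20
  192.17.80.0/20
  192.17.96.0/20
  192.17.112.0/20
Subnets: 192.17.0.0/20, 192.17.16.0/20, 192.17.32.0/20, 192.17.48.0/20, 192.17.64.0/20, 192.17.80.0/20, 192.17.96.0/20, 192.17.112.0/20


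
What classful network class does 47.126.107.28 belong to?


First octet: 47
Binary: 00101111
0xxxxxxx -> Class A (1-126)
Class A, default mask 255.0.0.0 (/8)


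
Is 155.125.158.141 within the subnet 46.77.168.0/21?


Subnet network: 46.77.168.0
Test IP AND mask: 155.125.152.0
No, 155.125.158.141 is not in 46.77.168.0/21


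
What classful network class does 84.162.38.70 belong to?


First octet: 84
Binary: 01010100
0xxxxxxx -> Class A (1-126)
Class A, default mask 255.0.0.0 (/8)


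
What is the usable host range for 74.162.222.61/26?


Network: 74.162.222.0
Broadcast: 74.162.222.63
First usable = network + 1
Last usable = broadcast - 1
Range: 74.162.222.1 to 74.162.222.62


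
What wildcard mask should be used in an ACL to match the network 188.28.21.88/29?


Subnet mask: 255.255.255.248
Wildcard = 255.255.255.255 - subnet mask
255 - 255 = 0
255 - 255 = 0
255 - 255 = 0
255 - 248 = 7
Wildcard: 0.0.0.7


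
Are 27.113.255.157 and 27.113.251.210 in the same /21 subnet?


Mask: 255.255.248.0
27.113.255.157 AND mask = 27.113.248.0
27.113.251.210 AND mask = 27.113.248.0
Yes, same subnet (27.113.248.0)


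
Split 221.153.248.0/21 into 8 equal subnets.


New prefix = 21 + 3 = 24
Each subnet has 256 addresses
  221.153.248.0/24
  221.153.249.0/24
  221.153.250.0/24
  221.153.251.0/24
  221.153.252.0/24
  221.153.253.0/24
  221.153.254.0/24
  221.153.255.0/24
Subnets: 221.153.248.0/24, 221.153.249.0/24, 221.153.250.0/24, 221.153.251.0/24, 221.153.252.0/24, 221.153.253.0/24, 221.153.254.0/24, 221.153.255.0/24


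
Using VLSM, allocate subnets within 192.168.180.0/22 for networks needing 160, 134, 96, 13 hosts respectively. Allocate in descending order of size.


160 hosts -> /24 (254 usable): 192.168.180.0/24
134 hosts -> /24 (254 usable): 192.168.181.0/24
96 hosts -> /25 (126 usable): 192.168.182.0/25
13 hosts -> /28 (14 usable): 192.168.182.128/28
Allocation: 192.168.180.0/24 (160 hosts, 254 usable); 192.168.181.0/24 (134 hosts, 254 usable); 192.168.182.0/25 (96 hosts, 126 usable); 192.168.182.128/28 (13 hosts, 14 usable)


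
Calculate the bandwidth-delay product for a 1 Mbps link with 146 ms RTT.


BDP = bandwidth * RTT
= 1 Mbps * 146 ms
= 1 * 1e6 * 146 / 1000 bits
= 146000 bits
= 18250 bytes
= 17.8223 KB
BDP = 146000 bits (18250 bytes)


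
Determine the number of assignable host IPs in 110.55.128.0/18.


Host bits = 32 - 18 = 14
Total addresses = 2^14 = 16384
Usable = total - 2 (network and broadcast)
Usable hosts: 16382


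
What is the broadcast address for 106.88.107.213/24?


Network: 106.88.107.0/24
Host bits = 8
Set all host bits to 1:
Broadcast: 106.88.107.255


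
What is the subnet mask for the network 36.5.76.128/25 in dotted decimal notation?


/25 means 25 network bits, 7 host bits
Binary: 11111111111111111111111110000000
Mask: 255.255.255.128


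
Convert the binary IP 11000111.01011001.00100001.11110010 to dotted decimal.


11000111 = 199
01011001 = 89
00100001 = 33
11110010 = 242
IP: 199.89.33.242


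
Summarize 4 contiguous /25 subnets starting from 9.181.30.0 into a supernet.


Original prefix: /25
Number of subnets: 4 = 2^2
New prefix = 25 - 2 = 23
Supernet: 9.181.30.0/23


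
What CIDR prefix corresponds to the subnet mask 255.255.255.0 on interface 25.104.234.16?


Binary: 11111111.11111111.11111111.00000000
Count leading 1s
Prefix: /24


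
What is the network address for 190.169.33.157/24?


IP:   10111110.10101001.00100001.10011101
Mask: 11111111.11111111.11111111.00000000
AND operation:
Net:  10111110.10101001.00100001.00000000
Network: 190.169.33.0/24


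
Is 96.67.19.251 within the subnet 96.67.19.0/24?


Subnet network: 96.67.19.0
Test IP AND mask: 96.67.19.0
Yes, 96.67.19.251 is in 96.67.19.0/24


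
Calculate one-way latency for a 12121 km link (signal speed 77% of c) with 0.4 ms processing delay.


Speed = 0.77 * 3e5 km/s = 231000 km/s
Propagation delay = 12121 / 231000 = 0.0525 s = 52.4719 ms
Processing delay = 0.4 ms
Total one-way latency = 52.8719 ms


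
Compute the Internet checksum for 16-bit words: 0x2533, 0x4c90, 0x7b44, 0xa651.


Sum all words (with carry folding):
+ 0x2533 = 0x2533
+ 0x4c90 = 0x71c3
+ 0x7b44 = 0xed07
+ 0xa651 = 0x9359
One's complement: ~0x9359
Checksum = 0x6ca6


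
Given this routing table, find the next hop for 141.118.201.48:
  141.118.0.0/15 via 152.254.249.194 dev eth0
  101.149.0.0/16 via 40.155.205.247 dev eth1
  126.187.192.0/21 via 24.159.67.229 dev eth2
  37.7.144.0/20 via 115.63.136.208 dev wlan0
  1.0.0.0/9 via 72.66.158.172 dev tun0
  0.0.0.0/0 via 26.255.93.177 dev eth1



Longest prefix match for 141.118.201.48:
  /15 141.118.0.0: MATCH
  /16 101.149.0.0: no
  /21 126.187.192.0: no
  /20 37.7.144.0: no
  /9 1.0.0.0: no
  /0 0.0.0.0: MATCH
Selected: next-hop 152.254.249.194 via eth0 (matched /15)


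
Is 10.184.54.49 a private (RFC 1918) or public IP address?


RFC 1918 private ranges:
  10.0.0.0/8 (10.0.0.0 - 10.255.255.255)
  172.16.0.0/12 (172.16.0.0 - 172.31.255.255)
  192.168.0.0/16 (192.168.0.0 - 192.168.255.255)
Private (in 10.0.0.0/8)


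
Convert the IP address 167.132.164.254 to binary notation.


167 = 10100111
132 = 10000100
164 = 10100100
254 = 11111110
Binary: 10100111.10000100.10100100.11111110


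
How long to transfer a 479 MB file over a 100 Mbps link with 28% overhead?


Effective throughput = 100 * (1 - 28/100) = 72 Mbps
File size in Mb = 479 * 8 = 3832 Mb
Time = 3832 / 72
Time = 53.2222 seconds


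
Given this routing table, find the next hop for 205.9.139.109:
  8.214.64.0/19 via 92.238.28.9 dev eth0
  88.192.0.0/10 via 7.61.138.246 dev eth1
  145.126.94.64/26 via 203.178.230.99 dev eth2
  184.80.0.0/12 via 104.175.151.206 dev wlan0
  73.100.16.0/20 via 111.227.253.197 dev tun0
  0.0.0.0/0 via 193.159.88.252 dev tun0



Longest prefix match for 205.9.139.109:
  /19 8.214.64.0: no
  /10 88.192.0.0: no
  /26 145.126.94.64: no
  /12 184.80.0.0: no
  /20 73.100.16.0: no
  /0 0.0.0.0: MATCH
Selected: next-hop 193.159.88.252 via tun0 (matched /0)


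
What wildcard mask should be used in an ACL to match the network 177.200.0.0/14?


Subnet mask: 255.252.0.0
Wildcard = 255.255.255.255 - subnet mask
255 - 255 = 0
255 - 252 = 3
255 - 0 = 255
255 - 0 = 255
Wildcard: 0.3.255.255


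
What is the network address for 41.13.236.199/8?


IP:   00101001.00001101.11101100.11000111
Mask: 11111111.00000000.00000000.00000000
AND operation:
Net:  00101001.00000000.00000000.00000000
Network: 41.0.0.0/8


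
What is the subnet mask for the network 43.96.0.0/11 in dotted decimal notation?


/11 means 11 network bits, 21 host bits
Binary: 11111111111000000000000000000000
Mask: 255.224.0.0


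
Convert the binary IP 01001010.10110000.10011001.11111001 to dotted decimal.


01001010 = 74
10110000 = 176
10011001 = 153
11111001 = 249
IP: 74.176.153.249


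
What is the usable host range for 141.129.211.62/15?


Network: 141.128.0.0
Broadcast: 141.129.255.255
First usable = network + 1
Last usable = broadcast - 1
Range: 141.128.0.1 to 141.129.255.254


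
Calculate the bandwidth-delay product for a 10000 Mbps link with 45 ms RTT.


BDP = bandwidth * RTT
= 10000 Mbps * 45 ms
= 10000 * 1e6 * 45 / 1000 bits
= 450000000 bits
= 56250000 bytes
= 54931.6406 KB
BDP = 450000000 bits (56250000 bytes)


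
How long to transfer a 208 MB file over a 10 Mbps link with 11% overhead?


Effective throughput = 10 * (1 - 11/100) = 8.9 Mbps
File size in Mb = 208 * 8 = 1664 Mb
Time = 1664 / 8.9
Time = 186.9663 seconds


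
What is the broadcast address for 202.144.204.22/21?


Network: 202.144.200.0/21
Host bits = 11
Set all host bits to 1:
Broadcast: 202.144.207.255


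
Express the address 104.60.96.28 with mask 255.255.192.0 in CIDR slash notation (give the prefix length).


Binary: 11111111.11111111.11000000.00000000
Count leading 1s
Prefix: /18


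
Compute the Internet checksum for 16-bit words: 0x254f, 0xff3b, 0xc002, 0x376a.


Sum all words (with carry folding):
+ 0x254f = 0x254f
+ 0xff3b = 0x248b
+ 0xc002 = 0xe48d
+ 0x376a = 0x1bf8
One's complement: ~0x1bf8
Checksum = 0xe407


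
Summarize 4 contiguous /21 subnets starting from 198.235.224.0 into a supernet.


Original prefix: /21
Number of subnets: 4 = 2^2
New prefix = 21 - 2 = 19
Supernet: 198.235.224.0/19


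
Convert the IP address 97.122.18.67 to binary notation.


97 = 01100001
122 = 01111010
18 = 00010010
67 = 01000011
Binary: 01100001.01111010.00010010.01000011


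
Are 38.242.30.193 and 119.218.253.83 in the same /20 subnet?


Mask: 255.255.240.0
38.242.30.193 AND mask = 38.242.16.0
119.218.253.83 AND mask = 119.218.240.0
No, different subnets (38.242.16.0 vs 119.218.240.0)


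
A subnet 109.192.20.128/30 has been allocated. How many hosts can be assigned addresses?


Host bits = 32 - 30 = 2
Total addresses = 2^2 = 4
Usable = total - 2 (network and broadcast)
Usable hosts: 2


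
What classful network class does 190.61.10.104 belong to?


First octet: 190
Binary: 10111110
10xxxxxx -> Class B (128-191)
Class B, default mask 255.255.0.0 (/16)


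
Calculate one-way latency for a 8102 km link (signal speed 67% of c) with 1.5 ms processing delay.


Speed = 0.67 * 3e5 km/s = 201000 km/s
Propagation delay = 8102 / 201000 = 0.0403 s = 40.3085 ms
Processing delay = 1.5 ms
Total one-way latency = 41.8085 ms


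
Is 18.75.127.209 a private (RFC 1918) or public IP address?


RFC 1918 private ranges:
  10.0.0.0/8 (10.0.0.0 - 10.255.255.255)
  172.16.0.0/12 (172.16.0.0 - 172.31.255.255)
  192.168.0.0/16 (192.168.0.0 - 192.168.255.255)
Public (not in any RFC 1918 range)


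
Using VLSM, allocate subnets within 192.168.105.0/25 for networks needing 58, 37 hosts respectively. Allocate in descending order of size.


58 hosts -> /26 (62 usable): 192.168.105.0/26
37 hosts -> /26 (62 usable): 192.168.105.64/26
Allocation: 192.168.105.0/26 (58 hosts, 62 usable); 192.168.105.64/26 (37 hosts, 62 usable)


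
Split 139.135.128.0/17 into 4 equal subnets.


New prefix = 17 + 2 = 19
Each subnet has 8192 addresses
  139.135.128.0/19
  139.135.160.0/19
  139.135.192.0/19
  139.135.224.0/19
Subnets: 139.135.128.0/19, 139.135.160.0/19, 139.135.192.0/19, 139.135.224.0/19


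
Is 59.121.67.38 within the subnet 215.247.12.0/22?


Subnet network: 215.247.12.0
Test IP AND mask: 59.121.64.0
No, 59.121.67.38 is not in 215.247.12.0/22


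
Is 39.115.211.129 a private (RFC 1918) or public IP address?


RFC 1918 private ranges:
  10.0.0.0/8 (10.0.0.0 - 10.255.255.255)
  172.16.0.0/12 (172.16.0.0 - 172.31.255.255)
  192.168.0.0/16 (192.168.0.0 - 192.168.255.255)
Public (not in any RFC 1918 range)


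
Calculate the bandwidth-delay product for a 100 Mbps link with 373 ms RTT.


BDP = bandwidth * RTT
= 100 Mbps * 373 ms
= 100 * 1e6 * 373 / 1000 bits
= 37300000 bits
= 4662500 bytes
= 4553.2227 KB
BDP = 37300000 bits (4662500 bytes)


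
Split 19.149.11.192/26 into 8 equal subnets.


New prefix = 26 + 3 = 29
Each subnet has 8 addresses
  19.149.11.192/29
  19.149.11.200/29
  19.149.11.208/29
  19.149.11.216/29
  19.149.11.224/29
  19.149.11.232/29
  19.149.11.240/29
  19.149.11.248/29
Subnets: 19.149.11.192/29, 19.149.11.200/29, 19.149.11.208/29, 19.149.11.216/29, 19.149.11.224/29, 19.149.11.232/29, 19.149.11.240/29, 19.149.11.248/29


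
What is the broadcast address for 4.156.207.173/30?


Network: 4.156.207.172/30
Host bits = 2
Set all host bits to 1:
Broadcast: 4.156.207.175


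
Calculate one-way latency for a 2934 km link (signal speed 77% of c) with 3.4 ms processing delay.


Speed = 0.77 * 3e5 km/s = 231000 km/s
Propagation delay = 2934 / 231000 = 0.0127 s = 12.7013 ms
Processing delay = 3.4 ms
Total one-way latency = 16.1013 ms


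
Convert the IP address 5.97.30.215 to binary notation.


5 = 00000101
97 = 01100001
30 = 00011110
215 = 11010111
Binary: 00000101.01100001.00011110.11010111


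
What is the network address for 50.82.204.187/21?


IP:   00110010.01010010.11001100.10111011
Mask: 11111111.11111111.11111000.00000000
AND operation:
Net:  00110010.01010010.11001000.00000000
Network: 50.82.200.0/21


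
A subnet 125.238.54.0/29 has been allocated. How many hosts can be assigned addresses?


Host bits = 32 - 29 = 3
Total addresses = 2^3 = 8
Usable = total - 2 (network and broadcast)
Usable hosts: 6


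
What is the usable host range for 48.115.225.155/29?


Network: 48.115.225.152
Broadcast: 48.115.225.159
First usable = network + 1
Last usable = broadcast - 1
Range: 48.115.225.153 to 48.115.225.158


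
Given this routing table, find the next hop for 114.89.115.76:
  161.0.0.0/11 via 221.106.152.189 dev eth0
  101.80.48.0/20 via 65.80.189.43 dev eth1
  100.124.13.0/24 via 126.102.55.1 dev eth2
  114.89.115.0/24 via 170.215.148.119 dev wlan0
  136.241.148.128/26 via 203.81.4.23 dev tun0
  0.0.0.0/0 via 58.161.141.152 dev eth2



Longest prefix match for 114.89.115.76:
  /11 161.0.0.0: no
  /20 101.80.48.0: no
  /24 100.124.13.0: no
  /24 114.89.115.0: MATCH
  /26 136.241.148.128: no
  /0 0.0.0.0: MATCH
Selected: next-hop 170.215.148.119 via wlan0 (matched /24)


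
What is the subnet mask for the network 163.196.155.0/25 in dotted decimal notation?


/25 means 25 network bits, 7 host bits
Binary: 11111111111111111111111110000000
Mask: 255.255.255.128


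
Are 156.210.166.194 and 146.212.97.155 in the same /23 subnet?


Mask: 255.255.254.0
156.210.166.194 AND mask = 156.210.166.0
146.212.97.155 AND mask = 146.212.96.0
No, different subnets (156.210.166.0 vs 146.212.96.0)


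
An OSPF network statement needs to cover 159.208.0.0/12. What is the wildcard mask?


Subnet mask: 255.240.0.0
Wildcard = 255.255.255.255 - subnet mask
255 - 255 = 0
255 - 240 = 15
255 - 0 = 255
255 - 0 = 255
Wildcard: 0.15.255.255


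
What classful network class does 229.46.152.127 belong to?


First octet: 229
Binary: 11100101
1110xxxx -> Class D (224-239)
Class D (multicast), default mask N/A


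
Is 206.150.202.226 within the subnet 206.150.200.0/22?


Subnet network: 206.150.200.0
Test IP AND mask: 206.150.200.0
Yes, 206.150.202.226 is in 206.150.200.0/22


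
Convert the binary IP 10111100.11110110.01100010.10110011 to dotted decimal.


10111100 = 188
11110110 = 246
01100010 = 98
10110011 = 179
IP: 188.246.98.179


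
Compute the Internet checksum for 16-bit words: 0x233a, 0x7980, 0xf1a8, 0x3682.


Sum all words (with carry folding):
+ 0x233a = 0x233a
+ 0x7980 = 0x9cba
+ 0xf1a8 = 0x8e63
+ 0x3682 = 0xc4e5
One's complement: ~0xc4e5
Checksum = 0x3b1a


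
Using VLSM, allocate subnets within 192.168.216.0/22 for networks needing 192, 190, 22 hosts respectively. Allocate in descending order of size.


192 hosts -> /24 (254 usable): 192.168.216.0/24
190 hosts -> /24 (254 usable): 192.168.217.0/24
22 hosts -> /27 (30 usable): 192.168.218.0/27
Allocation: 192.168.216.0/24 (192 hosts, 254 usable); 192.168.217.0/24 (190 hosts, 254 usable); 192.168.218.0/27 (22 hosts, 30 usable)


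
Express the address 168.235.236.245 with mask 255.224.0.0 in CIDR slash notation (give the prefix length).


Binary: 11111111.11100000.00000000.00000000
Count leading 1s
Prefix: /11


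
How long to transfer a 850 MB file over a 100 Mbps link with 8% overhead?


Effective throughput = 100 * (1 - 8/100) = 92 Mbps
File size in Mb = 850 * 8 = 6800 Mb
Time = 6800 / 92
Time = 73.913 seconds


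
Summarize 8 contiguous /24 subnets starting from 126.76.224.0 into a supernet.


Original prefix: /24
Number of subnets: 8 = 2^3
New prefix = 24 - 3 = 21
Supernet: 126.76.224.0/21


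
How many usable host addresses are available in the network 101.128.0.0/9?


Host bits = 32 - 9 = 23
Total addresses = 2^23 = 8388608
Usable = total - 2 (network and broadcast)
Usable hosts: 8388606


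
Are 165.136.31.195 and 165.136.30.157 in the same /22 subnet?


Mask: 255.255.252.0
165.136.31.195 AND mask = 165.136.28.0
165.136.30.157 AND mask = 165.136.28.0
Yes, same subnet (165.136.28.0)


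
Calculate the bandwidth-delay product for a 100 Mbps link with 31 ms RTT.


BDP = bandwidth * RTT
= 100 Mbps * 31 ms
= 100 * 1e6 * 31 / 1000 bits
= 3100000 bits
= 387500 bytes
= 378.418 KB
BDP = 3100000 bits (387500 bytes)


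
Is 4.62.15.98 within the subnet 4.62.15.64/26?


Subnet network: 4.62.15.64
Test IP AND mask: 4.62.15.64
Yes, 4.62.15.98 is in 4.62.15.64/26


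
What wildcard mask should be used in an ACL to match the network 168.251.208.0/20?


Subnet mask: 255.255.240.0
Wildcard = 255.255.255.255 - subnet mask
255 - 255 = 0
255 - 255 = 0
255 - 240 = 15
255 - 0 = 255
Wildcard: 0.0.15.255


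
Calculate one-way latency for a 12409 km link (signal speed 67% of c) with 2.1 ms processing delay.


Speed = 0.67 * 3e5 km/s = 201000 km/s
Propagation delay = 12409 / 201000 = 0.0617 s = 61.7363 ms
Processing delay = 2.1 ms
Total one-way latency = 63.8363 ms


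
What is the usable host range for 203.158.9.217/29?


Network: 203.158.9.216
Broadcast: 203.158.9.223
First usable = network + 1
Last usable = broadcast - 1
Range: 203.158.9.217 to 203.158.9.222


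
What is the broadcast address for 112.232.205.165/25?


Network: 112.232.205.128/25
Host bits = 7
Set all host bits to 1:
Broadcast: 112.232.205.255


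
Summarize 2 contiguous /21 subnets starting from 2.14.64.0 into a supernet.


Original prefix: /21
Number of subnets: 2 = 2^1
New prefix = 21 - 1 = 20
Supernet: 2.14.64.0/20


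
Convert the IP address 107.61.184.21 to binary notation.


107 = 01101011
61 = 00111101
184 = 10111000
21 = 00010101
Binary: 01101011.00111101.10111000.00010101


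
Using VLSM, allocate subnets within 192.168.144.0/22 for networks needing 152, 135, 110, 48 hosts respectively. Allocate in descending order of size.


152 hosts -> /24 (254 usable): 192.168.144.0/24
135 hosts -> /24 (254 usable): 192.168.145.0/24
110 hosts -> /25 (126 usable): 192.168.146.0/25
48 hosts -> /26 (62 usable): 192.168.146.128/26
Allocation: 192.168.144.0/24 (152 hosts, 254 usable); 192.168.145.0/24 (135 hosts, 254 usable); 192.168.146.0/25 (110 hosts, 126 usable); 192.168.146.128/26 (48 hosts, 62 usable)


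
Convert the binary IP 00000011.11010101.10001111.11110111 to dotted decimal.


00000011 = 3
11010101 = 213
10001111 = 143
11110111 = 247
IP: 3.213.143.247


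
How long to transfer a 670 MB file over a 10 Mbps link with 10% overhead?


Effective throughput = 10 * (1 - 10/100) = 9 Mbps
File size in Mb = 670 * 8 = 5360 Mb
Time = 5360 / 9
Time = 595.5556 seconds


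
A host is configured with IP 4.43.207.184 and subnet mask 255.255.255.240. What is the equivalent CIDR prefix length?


Binary: 11111111.11111111.11111111.11110000
Count leading 1s
Prefix: /28


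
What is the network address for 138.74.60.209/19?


IP:   10001010.01001010.00111100.11010001
Mask: 11111111.11111111.11100000.00000000
AND operation:
Net:  10001010.01001010.00100000.00000000
Network: 138.74.32.0/19


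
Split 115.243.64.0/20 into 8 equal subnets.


New prefix = 20 + 3 = 23
Each subnet has 512 addresses
  115.243.64.0/23
  115.243.66.0/23
  115.243.68.0/23
  115.243.70.0/23
  115.243.72.0/23
  115.243.74.0/23
  115.243.76.0/23
  115.243.78.0/23
Subnets: 115.243.64.0/23, 115.243.66.0/23, 115.243.68.0/23, 115.243.70.0/23, 115.243.72.0/23, 115.243.74.0/23, 115.243.76.0/23, 115.243.78.0/23


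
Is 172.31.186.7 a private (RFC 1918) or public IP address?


RFC 1918 private ranges:
  10.0.0.0/8 (10.0.0.0 - 10.255.255.255)
  172.16.0.0/12 (172.16.0.0 - 172.31.255.255)
  192.168.0.0/16 (192.168.0.0 - 192.168.255.255)
Private (in 172.16.0.0/12)


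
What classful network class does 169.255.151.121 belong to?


First octet: 169
Binary: 10101001
10xxxxxx -> Class B (128-191)
Class B, default mask 255.255.0.0 (/16)


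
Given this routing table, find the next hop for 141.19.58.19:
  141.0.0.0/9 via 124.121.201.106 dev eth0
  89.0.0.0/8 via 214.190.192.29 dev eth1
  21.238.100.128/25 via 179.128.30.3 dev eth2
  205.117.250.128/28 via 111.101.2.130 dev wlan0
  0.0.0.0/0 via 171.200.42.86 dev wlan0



Longest prefix match for 141.19.58.19:
  /9 141.0.0.0: MATCH
  /8 89.0.0.0: no
  /25 21.238.100.128: no
  /28 205.117.250.128: no
  /0 0.0.0.0: MATCH
Selected: next-hop 124.121.201.106 via eth0 (matched /9)


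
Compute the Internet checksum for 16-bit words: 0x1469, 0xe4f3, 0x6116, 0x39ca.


Sum all words (with carry folding):
+ 0x1469 = 0x1469
+ 0xe4f3 = 0xf95c
+ 0x6116 = 0x5a73
+ 0x39ca = 0x943d
One's complement: ~0x943d
Checksum = 0x6bc2


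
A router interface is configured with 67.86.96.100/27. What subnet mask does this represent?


/27 means 27 network bits, 5 host bits
Binary: 11111111111111111111111111100000
Mask: 255.255.255.224


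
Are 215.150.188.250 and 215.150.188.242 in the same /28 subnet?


Mask: 255.255.255.240
215.150.188.250 AND mask = 215.150.188.240
215.150.188.242 AND mask = 215.150.188.240
Yes, same subnet (215.150.188.240)


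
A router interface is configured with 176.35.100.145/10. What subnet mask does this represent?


/10 means 10 network bits, 22 host bits
Binary: 11111111110000000000000000000000
Mask: 255.192.0.0


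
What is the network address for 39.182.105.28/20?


IP:   00100111.10110110.01101001.00011100
Mask: 11111111.11111111.11110000.00000000
AND operation:
Net:  00100111.10110110.01100000.00000000
Network: 39.182.96.0/20


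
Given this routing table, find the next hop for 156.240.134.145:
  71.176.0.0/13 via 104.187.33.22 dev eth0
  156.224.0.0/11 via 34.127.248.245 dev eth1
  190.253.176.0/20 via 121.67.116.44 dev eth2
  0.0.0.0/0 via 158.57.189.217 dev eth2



Longest prefix match for 156.240.134.145:
  /13 71.176.0.0: no
  /11 156.224.0.0: MATCH
  /20 190.253.176.0: no
  /0 0.0.0.0: MATCH
Selected: next-hop 34.127.248.245 via eth1 (matched /11)


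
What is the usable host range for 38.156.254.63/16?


Network: 38.156.0.0
Broadcast: 38.156.255.255
First usable = network + 1
Last usable = broadcast - 1
Range: 38.156.0.1 to 38.156.255.254


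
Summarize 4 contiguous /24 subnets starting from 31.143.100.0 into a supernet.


Original prefix: /24
Number of subnets: 4 = 2^2
New prefix = 24 - 2 = 22
Supernet: 31.143.100.0/22


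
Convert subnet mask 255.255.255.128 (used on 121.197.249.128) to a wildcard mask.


Subnet mask: 255.255.255.128
Wildcard = 255.255.255.255 - subnet mask
255 - 255 = 0
255 - 255 = 0
255 - 255 = 0
255 - 128 = 127
Wildcard: 0.0.0.127


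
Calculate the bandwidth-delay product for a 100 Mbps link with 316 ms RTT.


BDP = bandwidth * RTT
= 100 Mbps * 316 ms
= 100 * 1e6 * 316 / 1000 bits
= 31600000 bits
= 3950000 bytes
= 3857.4219 KB
BDP = 31600000 bits (3950000 bytes)


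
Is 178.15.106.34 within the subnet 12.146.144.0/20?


Subnet network: 12.146.144.0
Test IP AND mask: 178.15.96.0
No, 178.15.106.34 is not in 12.146.144.0/20


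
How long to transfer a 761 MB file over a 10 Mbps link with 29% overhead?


Effective throughput = 10 * (1 - 29/100) = 7.1 Mbps
File size in Mb = 761 * 8 = 6088 Mb
Time = 6088 / 7.1
Time = 857.4648 seconds


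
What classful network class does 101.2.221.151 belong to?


First octet: 101
Binary: 01100101
0xxxxxxx -> Class A (1-126)
Class A, default mask 255.0.0.0 (/8)


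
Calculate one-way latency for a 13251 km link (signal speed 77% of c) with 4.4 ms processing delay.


Speed = 0.77 * 3e5 km/s = 231000 km/s
Propagation delay = 13251 / 231000 = 0.0574 s = 57.3636 ms
Processing delay = 4.4 ms
Total one-way latency = 61.7636 ms


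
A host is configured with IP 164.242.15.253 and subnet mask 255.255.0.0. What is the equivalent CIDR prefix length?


Binary: 11111111.11111111.00000000.00000000
Count leading 1s
Prefix: /16


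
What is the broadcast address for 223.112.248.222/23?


Network: 223.112.248.0/23
Host bits = 9
Set all host bits to 1:
Broadcast: 223.112.249.255


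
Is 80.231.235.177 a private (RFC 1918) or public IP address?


RFC 1918 private ranges:
  10.0.0.0/8 (10.0.0.0 - 10.255.255.255)
  172.16.0.0/12 (172.16.0.0 - 172.31.255.255)
  192.168.0.0/16 (192.168.0.0 - 192.168.255.255)
Public (not in any RFC 1918 range)


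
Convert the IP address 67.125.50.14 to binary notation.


67 = 01000011
125 = 01111101
50 = 00110010
14 = 00001110
Binary: 01000011.01111101.00110010.00001110


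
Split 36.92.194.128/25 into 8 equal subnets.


New prefix = 25 + 3 = 28
Each subnet has 16 addresses
  36.92.194.128/28
  36.92.194.144/28
  36.92.194.160/28
  36.92.194.176/28
  36.92.194.192/28
  36.92.194.208/28
  36.92.194.224/28
  36.92.194.240/28
Subnets: 36.92.194.128/28, 36.92.194.144/28, 36.92.194.160/28, 36.92.194.176/28, 36.92.194.192/28, 36.92.194.208/28, 36.92.194.224/28, 36.92.194.240/28


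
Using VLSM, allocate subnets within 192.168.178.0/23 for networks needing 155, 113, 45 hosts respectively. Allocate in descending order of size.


155 hosts -> /24 (254 usable): 192.168.178.0/24
113 hosts -> /25 (126 usable): 192.168.179.0/25
45 hosts -> /26 (62 usable): 192.168.179.128/26
Allocation: 192.168.178.0/24 (155 hosts, 254 usable); 192.168.179.0/25 (113 hosts, 126 usable); 192.168.179.128/26 (45 hosts, 62 usable)


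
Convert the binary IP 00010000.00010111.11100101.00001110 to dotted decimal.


00010000 = 16
00010111 = 23
11100101 = 229
00001110 = 14
IP: 16.23.229.14


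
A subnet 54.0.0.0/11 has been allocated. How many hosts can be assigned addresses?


Host bits = 32 - 11 = 21
Total addresses = 2^21 = 2097152
Usable = total - 2 (network and broadcast)
Usable hosts: 2097150


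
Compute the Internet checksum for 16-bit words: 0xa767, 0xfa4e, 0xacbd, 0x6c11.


Sum all words (with carry folding):
+ 0xa767 = 0xa767
+ 0xfa4e = 0xa1b6
+ 0xacbd = 0x4e74
+ 0x6c11 = 0xba85
One's complement: ~0xba85
Checksum = 0x457a


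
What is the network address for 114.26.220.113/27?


IP:   01110010.00011010.11011100.01110001
Mask: 11111111.11111111.11111111.11100000
AND operation:
Net:  01110010.00011010.11011100.01100000
Network: 114.26.220.96/27


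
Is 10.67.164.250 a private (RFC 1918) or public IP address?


RFC 1918 private ranges:
  10.0.0.0/8 (10.0.0.0 - 10.255.255.255)
  172.16.0.0/12 (172.16.0.0 - 172.31.255.255)
  192.168.0.0/16 (192.168.0.0 - 192.168.255.255)
Private (in 10.0.0.0/8)


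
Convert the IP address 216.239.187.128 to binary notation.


216 = 11011000
239 = 11101111
187 = 10111011
128 = 10000000
Binary: 11011000.11101111.10111011.10000000


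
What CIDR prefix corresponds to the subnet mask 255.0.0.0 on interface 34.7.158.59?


Binary: 11111111.00000000.00000000.00000000
Count leading 1s
Prefix: /8


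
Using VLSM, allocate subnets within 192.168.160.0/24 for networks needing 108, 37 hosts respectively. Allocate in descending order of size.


108 hosts -> /25 (126 usable): 192.168.160.0/25
37 hosts -> /26 (62 usable): 192.168.160.128/26
Allocation: 192.168.160.0/25 (108 hosts, 126 usable); 192.168.160.128/26 (37 hosts, 62 usable)


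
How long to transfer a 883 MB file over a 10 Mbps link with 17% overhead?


Effective throughput = 10 * (1 - 17/100) = 8.3 Mbps
File size in Mb = 883 * 8 = 7064 Mb
Time = 7064 / 8.3
Time = 851.0843 seconds


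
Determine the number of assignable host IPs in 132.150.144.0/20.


Host bits = 32 - 20 = 12
Total addresses = 2^12 = 4096
Usable = total - 2 (network and broadcast)
Usable hosts: 4094


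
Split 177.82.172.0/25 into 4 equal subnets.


New prefix = 25 + 2 = 27
Each subnet has 32 addresses
  177.82.172.0/27
  177.82.172.32/27
  177.82.172.64/27
  177.82.172.96/27
Subnets: 177.82.172.0/27, 177.82.172.32/27, 177.82.172.64/27, 177.82.172.96/27


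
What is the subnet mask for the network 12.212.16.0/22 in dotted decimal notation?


/22 means 22 network bits, 10 host bits
Binary: 11111111111111111111110000000000
Mask: 255.255.252.0


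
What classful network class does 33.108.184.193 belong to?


First octet: 33
Binary: 00100001
0xxxxxxx -> Class A (1-126)
Class A, default mask 255.0.0.0 (/8)


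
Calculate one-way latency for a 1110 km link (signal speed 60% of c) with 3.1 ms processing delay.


Speed = 0.6 * 3e5 km/s = 180000 km/s
Propagation delay = 1110 / 180000 = 0.0062 s = 6.1667 ms
Processing delay = 3.1 ms
Total one-way latency = 9.2667 ms


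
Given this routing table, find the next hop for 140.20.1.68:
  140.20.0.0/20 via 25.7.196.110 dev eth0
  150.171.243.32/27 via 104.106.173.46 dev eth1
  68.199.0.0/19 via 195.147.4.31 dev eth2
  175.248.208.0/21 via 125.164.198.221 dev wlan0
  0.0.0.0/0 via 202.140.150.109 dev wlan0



Longest prefix match for 140.20.1.68:
  /20 140.20.0.0: MATCH
  /27 150.171.243.32: no
  /19 68.199.0.0: no
  /21 175.248.208.0: no
  /0 0.0.0.0: MATCH
Selected: next-hop 25.7.196.110 via eth0 (matched /20)


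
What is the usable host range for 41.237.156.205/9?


Network: 41.128.0.0
Broadcast: 41.255.255.255
First usable = network + 1
Last usable = broadcast - 1
Range: 41.128.0.1 to 41.255.255.254


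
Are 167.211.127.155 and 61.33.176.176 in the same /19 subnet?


Mask: 255.255.224.0
167.211.127.155 AND mask = 167.211.96.0
61.33.176.176 AND mask = 61.33.160.0
No, different subnets (167.211.96.0 vs 61.33.160.0)


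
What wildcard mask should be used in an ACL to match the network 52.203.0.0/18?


Subnet mask: 255.255.192.0
Wildcard = 255.255.255.255 - subnet mask
255 - 255 = 0
255 - 255 = 0
255 - 192 = 63
255 - 0 = 255
Wildcard: 0.0.63.255


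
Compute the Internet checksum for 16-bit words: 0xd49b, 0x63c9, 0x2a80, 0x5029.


Sum all words (with carry folding):
+ 0xd49b = 0xd49b
+ 0x63c9 = 0x3865
+ 0x2a80 = 0x62e5
+ 0x5029 = 0xb30e
One's complement: ~0xb30e
Checksum = 0x4cf1


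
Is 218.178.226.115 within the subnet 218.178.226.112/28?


Subnet network: 218.178.226.112
Test IP AND mask: 218.178.226.112
Yes, 218.178.226.115 is in 218.178.226.112/28
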